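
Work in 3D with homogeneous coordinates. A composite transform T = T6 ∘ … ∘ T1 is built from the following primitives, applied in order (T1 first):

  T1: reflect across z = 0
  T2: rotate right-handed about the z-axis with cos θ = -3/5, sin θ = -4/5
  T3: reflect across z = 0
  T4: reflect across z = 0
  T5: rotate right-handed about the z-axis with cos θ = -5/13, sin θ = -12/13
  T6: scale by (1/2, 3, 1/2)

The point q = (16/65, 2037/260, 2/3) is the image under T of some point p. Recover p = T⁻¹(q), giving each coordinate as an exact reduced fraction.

T1 = [1 0 0 0; 0 1 0 0; 0 0 -1 0; 0 0 0 1]
T2·T1 = [-3/5 4/5 0 0; -4/5 -3/5 0 0; 0 0 -1 0; 0 0 0 1]
T3·…·T1 = [-3/5 4/5 0 0; -4/5 -3/5 0 0; 0 0 1 0; 0 0 0 1]
T4·…·T1 = [-3/5 4/5 0 0; -4/5 -3/5 0 0; 0 0 -1 0; 0 0 0 1]
T5·…·T1 = [-33/65 -56/65 0 0; 56/65 -33/65 0 0; 0 0 -1 0; 0 0 0 1]
T6·…·T1 = [-33/130 -28/65 0 0; 168/65 -99/65 0 0; 0 0 -1/2 0; 0 0 0 1]
det M = -3/4; M⁻¹ = [-66/65 56/195 0 0; -112/65 -11/65 0 0; 0 0 -2 0; 0 0 0 1]
M⁻¹ · (16/65, 2037/260, 2/3)ᵀ = (2, -7/4, -4/3)ᵀ

p = (2, -7/4, -4/3)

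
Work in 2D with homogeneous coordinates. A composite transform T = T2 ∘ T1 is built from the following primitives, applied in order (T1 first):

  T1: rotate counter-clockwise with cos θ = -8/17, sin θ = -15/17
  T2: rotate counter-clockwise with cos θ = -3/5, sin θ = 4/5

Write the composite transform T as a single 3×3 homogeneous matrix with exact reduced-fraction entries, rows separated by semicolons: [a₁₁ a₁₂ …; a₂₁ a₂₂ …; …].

T = [84/85 -13/85 0; 13/85 84/85 0; 0 0 1]

T1 = [-8/17 15/17 0; -15/17 -8/17 0; 0 0 1]
T2·T1 = [84/85 -13/85 0; 13/85 84/85 0; 0 0 1]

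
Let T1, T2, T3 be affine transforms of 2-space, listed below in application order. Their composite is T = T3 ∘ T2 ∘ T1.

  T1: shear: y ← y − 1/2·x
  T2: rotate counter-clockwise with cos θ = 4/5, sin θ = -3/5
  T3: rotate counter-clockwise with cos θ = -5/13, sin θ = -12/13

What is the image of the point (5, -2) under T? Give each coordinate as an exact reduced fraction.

T1 shear: y ← y − 1/2·x: (5, -2) → (5, -9/2)
T2 rotate counter-clockwise with cos θ = 4/5, sin θ = -3/5: (5, -9/2) → (13/10, -33/5)
T3 rotate counter-clockwise with cos θ = -5/13, sin θ = -12/13: (13/10, -33/5) → (-857/130, 87/65)

T(p) = (-857/130, 87/65)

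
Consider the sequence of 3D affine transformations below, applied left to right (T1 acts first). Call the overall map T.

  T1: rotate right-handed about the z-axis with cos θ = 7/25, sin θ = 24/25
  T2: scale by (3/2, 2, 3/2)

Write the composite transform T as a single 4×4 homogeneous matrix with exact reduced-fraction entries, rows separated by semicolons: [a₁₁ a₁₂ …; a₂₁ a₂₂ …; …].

T = [21/50 -36/25 0 0; 48/25 14/25 0 0; 0 0 3/2 0; 0 0 0 1]

T1 = [7/25 -24/25 0 0; 24/25 7/25 0 0; 0 0 1 0; 0 0 0 1]
T2·T1 = [21/50 -36/25 0 0; 48/25 14/25 0 0; 0 0 3/2 0; 0 0 0 1]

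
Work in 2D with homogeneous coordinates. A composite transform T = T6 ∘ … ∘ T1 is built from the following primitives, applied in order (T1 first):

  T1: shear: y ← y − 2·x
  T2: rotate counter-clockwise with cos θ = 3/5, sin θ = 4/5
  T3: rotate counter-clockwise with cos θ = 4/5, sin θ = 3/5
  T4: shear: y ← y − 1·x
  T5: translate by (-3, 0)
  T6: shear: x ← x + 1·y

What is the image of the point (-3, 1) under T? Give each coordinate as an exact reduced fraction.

T1 shear: y ← y − 2·x: (-3, 1) → (-3, 7)
T2 rotate counter-clockwise with cos θ = 3/5, sin θ = 4/5: (-3, 7) → (-37/5, 9/5)
T3 rotate counter-clockwise with cos θ = 4/5, sin θ = 3/5: (-37/5, 9/5) → (-7, -3)
T4 shear: y ← y − 1·x: (-7, -3) → (-7, 4)
T5 translate by (-3, 0): (-7, 4) → (-10, 4)
T6 shear: x ← x + 1·y: (-10, 4) → (-6, 4)

T(p) = (-6, 4)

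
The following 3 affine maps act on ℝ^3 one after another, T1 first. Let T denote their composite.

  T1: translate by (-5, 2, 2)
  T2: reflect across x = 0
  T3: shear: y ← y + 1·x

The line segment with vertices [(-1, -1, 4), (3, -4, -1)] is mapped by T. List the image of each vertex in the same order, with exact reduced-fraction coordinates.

image vertices: (6, 7, 6), (2, 0, 1)

T1 translate by (-5, 2, 2): (-1, -1, 4) → (-6, 1, 6); (3, -4, -1) → (-2, -2, 1)
T2 reflect across x = 0: (-6, 1, 6) → (6, 1, 6); (-2, -2, 1) → (2, -2, 1)
T3 shear: y ← y + 1·x: (6, 1, 6) → (6, 7, 6); (2, -2, 1) → (2, 0, 1)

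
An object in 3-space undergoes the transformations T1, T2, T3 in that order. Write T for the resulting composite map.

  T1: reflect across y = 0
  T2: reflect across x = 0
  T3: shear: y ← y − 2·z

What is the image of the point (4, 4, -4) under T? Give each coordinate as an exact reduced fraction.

T1 reflect across y = 0: (4, 4, -4) → (4, -4, -4)
T2 reflect across x = 0: (4, -4, -4) → (-4, -4, -4)
T3 shear: y ← y − 2·z: (-4, -4, -4) → (-4, 4, -4)

T(p) = (-4, 4, -4)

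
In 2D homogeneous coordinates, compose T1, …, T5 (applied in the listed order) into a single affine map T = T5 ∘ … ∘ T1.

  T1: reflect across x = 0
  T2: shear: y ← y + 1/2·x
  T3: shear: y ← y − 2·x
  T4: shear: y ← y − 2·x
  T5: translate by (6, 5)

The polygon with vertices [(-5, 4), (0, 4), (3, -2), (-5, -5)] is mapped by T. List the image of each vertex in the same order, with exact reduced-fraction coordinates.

image vertices: (11, -17/2), (6, 9), (3, 27/2), (11, -35/2)

T1 reflect across x = 0: (-5, 4) → (5, 4); (0, 4) → (0, 4); (3, -2) → (-3, -2); (-5, -5) → (5, -5)
T2 shear: y ← y + 1/2·x: (5, 4) → (5, 13/2); (0, 4) → (0, 4); (-3, -2) → (-3, -7/2); (5, -5) → (5, -5/2)
T3 shear: y ← y − 2·x: (5, 13/2) → (5, -7/2); (0, 4) → (0, 4); (-3, -7/2) → (-3, 5/2); (5, -5/2) → (5, -25/2)
T4 shear: y ← y − 2·x: (5, -7/2) → (5, -27/2); (0, 4) → (0, 4); (-3, 5/2) → (-3, 17/2); (5, -25/2) → (5, -45/2)
T5 translate by (6, 5): (5, -27/2) → (11, -17/2); (0, 4) → (6, 9); (-3, 17/2) → (3, 27/2); (5, -45/2) → (11, -35/2)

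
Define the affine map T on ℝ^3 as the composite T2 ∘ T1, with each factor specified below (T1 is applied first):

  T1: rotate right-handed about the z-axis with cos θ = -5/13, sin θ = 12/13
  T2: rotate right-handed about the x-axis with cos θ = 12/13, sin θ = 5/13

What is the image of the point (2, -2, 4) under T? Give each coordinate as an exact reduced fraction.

T(p) = (14/13, 148/169, 794/169)

T1 rotate right-handed about the z-axis with cos θ = -5/13, sin θ = 12/13: (2, -2, 4) → (14/13, 34/13, 4)
T2 rotate right-handed about the x-axis with cos θ = 12/13, sin θ = 5/13: (14/13, 34/13, 4) → (14/13, 148/169, 794/169)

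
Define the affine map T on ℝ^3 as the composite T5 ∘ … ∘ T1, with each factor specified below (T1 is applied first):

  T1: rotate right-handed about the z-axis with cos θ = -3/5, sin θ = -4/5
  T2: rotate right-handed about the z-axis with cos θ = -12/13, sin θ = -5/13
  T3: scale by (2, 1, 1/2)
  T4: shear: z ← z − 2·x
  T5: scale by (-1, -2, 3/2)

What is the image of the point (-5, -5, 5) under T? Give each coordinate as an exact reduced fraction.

T1 rotate right-handed about the z-axis with cos θ = -3/5, sin θ = -4/5: (-5, -5, 5) → (-1, 7, 5)
T2 rotate right-handed about the z-axis with cos θ = -12/13, sin θ = -5/13: (-1, 7, 5) → (47/13, -79/13, 5)
T3 scale by (2, 1, 1/2): (47/13, -79/13, 5) → (94/13, -79/13, 5/2)
T4 shear: z ← z − 2·x: (94/13, -79/13, 5/2) → (94/13, -79/13, -311/26)
T5 scale by (-1, -2, 3/2): (94/13, -79/13, -311/26) → (-94/13, 158/13, -933/52)

T(p) = (-94/13, 158/13, -933/52)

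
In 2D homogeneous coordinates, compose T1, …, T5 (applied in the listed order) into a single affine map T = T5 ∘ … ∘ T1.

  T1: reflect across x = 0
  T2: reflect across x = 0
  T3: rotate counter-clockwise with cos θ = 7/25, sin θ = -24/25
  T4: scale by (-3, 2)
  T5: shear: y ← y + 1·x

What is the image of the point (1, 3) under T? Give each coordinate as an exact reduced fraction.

T1 reflect across x = 0: (1, 3) → (-1, 3)
T2 reflect across x = 0: (-1, 3) → (1, 3)
T3 rotate counter-clockwise with cos θ = 7/25, sin θ = -24/25: (1, 3) → (79/25, -3/25)
T4 scale by (-3, 2): (79/25, -3/25) → (-237/25, -6/25)
T5 shear: y ← y + 1·x: (-237/25, -6/25) → (-237/25, -243/25)

T(p) = (-237/25, -243/25)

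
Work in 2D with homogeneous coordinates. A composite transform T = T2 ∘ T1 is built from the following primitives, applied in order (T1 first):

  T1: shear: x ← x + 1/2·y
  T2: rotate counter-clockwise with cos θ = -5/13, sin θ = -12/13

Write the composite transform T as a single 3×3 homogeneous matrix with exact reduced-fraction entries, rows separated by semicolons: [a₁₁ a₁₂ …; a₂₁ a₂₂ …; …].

T1 = [1 1/2 0; 0 1 0; 0 0 1]
T2·T1 = [-5/13 19/26 0; -12/13 -11/13 0; 0 0 1]

T = [-5/13 19/26 0; -12/13 -11/13 0; 0 0 1]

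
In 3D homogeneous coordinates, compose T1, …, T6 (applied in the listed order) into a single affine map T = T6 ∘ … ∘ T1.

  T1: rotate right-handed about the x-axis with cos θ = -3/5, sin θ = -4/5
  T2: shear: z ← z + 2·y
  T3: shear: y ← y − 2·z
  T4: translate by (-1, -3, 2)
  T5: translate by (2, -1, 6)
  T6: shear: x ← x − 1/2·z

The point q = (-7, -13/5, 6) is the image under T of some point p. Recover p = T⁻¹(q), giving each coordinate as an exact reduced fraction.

T1 = [1 0 0 0; 0 -3/5 4/5 0; 0 -4/5 -3/5 0; 0 0 0 1]
T2·T1 = [1 0 0 0; 0 -3/5 4/5 0; 0 -2 1 0; 0 0 0 1]
T3·…·T1 = [1 0 0 0; 0 17/5 -6/5 0; 0 -2 1 0; 0 0 0 1]
T4·…·T1 = [1 0 0 -1; 0 17/5 -6/5 -3; 0 -2 1 2; 0 0 0 1]
T5·…·T1 = [1 0 0 1; 0 17/5 -6/5 -4; 0 -2 1 8; 0 0 0 1]
T6·…·T1 = [1 1 -1/2 -3; 0 17/5 -6/5 -4; 0 -2 1 8; 0 0 0 1]
det M = 1; M⁻¹ = [1 0 1/2 -1; 0 1 6/5 -28/5; 0 2 17/5 -96/5; 0 0 0 1]
M⁻¹ · (-7, -13/5, 6)ᵀ = (-5, -1, -4)ᵀ

p = (-5, -1, -4)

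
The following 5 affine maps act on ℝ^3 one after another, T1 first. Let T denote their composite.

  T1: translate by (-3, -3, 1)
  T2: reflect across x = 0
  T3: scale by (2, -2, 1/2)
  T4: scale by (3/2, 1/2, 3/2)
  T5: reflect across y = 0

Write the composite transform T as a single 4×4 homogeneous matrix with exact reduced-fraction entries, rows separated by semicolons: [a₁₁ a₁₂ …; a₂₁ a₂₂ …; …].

T1 = [1 0 0 -3; 0 1 0 -3; 0 0 1 1; 0 0 0 1]
T2·T1 = [-1 0 0 3; 0 1 0 -3; 0 0 1 1; 0 0 0 1]
T3·…·T1 = [-2 0 0 6; 0 -2 0 6; 0 0 1/2 1/2; 0 0 0 1]
T4·…·T1 = [-3 0 0 9; 0 -1 0 3; 0 0 3/4 3/4; 0 0 0 1]
T5·…·T1 = [-3 0 0 9; 0 1 0 -3; 0 0 3/4 3/4; 0 0 0 1]

T = [-3 0 0 9; 0 1 0 -3; 0 0 3/4 3/4; 0 0 0 1]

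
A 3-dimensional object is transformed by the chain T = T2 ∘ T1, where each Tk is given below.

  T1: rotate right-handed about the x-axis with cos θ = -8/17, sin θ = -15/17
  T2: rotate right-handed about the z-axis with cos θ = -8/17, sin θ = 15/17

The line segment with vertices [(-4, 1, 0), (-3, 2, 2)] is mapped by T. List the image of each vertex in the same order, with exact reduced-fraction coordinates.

image vertices: (664/289, -956/289, -15/17), (198/289, -877/289, -46/17)

T1 rotate right-handed about the x-axis with cos θ = -8/17, sin θ = -15/17: (-4, 1, 0) → (-4, -8/17, -15/17); (-3, 2, 2) → (-3, 14/17, -46/17)
T2 rotate right-handed about the z-axis with cos θ = -8/17, sin θ = 15/17: (-4, -8/17, -15/17) → (664/289, -956/289, -15/17); (-3, 14/17, -46/17) → (198/289, -877/289, -46/17)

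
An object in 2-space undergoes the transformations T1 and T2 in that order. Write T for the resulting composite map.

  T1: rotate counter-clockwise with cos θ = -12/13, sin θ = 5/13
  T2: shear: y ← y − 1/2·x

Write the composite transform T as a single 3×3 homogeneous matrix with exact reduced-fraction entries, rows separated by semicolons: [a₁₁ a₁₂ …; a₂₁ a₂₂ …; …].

T1 = [-12/13 -5/13 0; 5/13 -12/13 0; 0 0 1]
T2·T1 = [-12/13 -5/13 0; 11/13 -19/26 0; 0 0 1]

T = [-12/13 -5/13 0; 11/13 -19/26 0; 0 0 1]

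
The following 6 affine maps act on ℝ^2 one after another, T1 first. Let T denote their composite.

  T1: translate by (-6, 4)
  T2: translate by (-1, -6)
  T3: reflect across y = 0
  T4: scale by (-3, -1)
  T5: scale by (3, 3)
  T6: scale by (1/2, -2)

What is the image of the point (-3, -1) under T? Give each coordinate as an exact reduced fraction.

T1 translate by (-6, 4): (-3, -1) → (-9, 3)
T2 translate by (-1, -6): (-9, 3) → (-10, -3)
T3 reflect across y = 0: (-10, -3) → (-10, 3)
T4 scale by (-3, -1): (-10, 3) → (30, -3)
T5 scale by (3, 3): (30, -3) → (90, -9)
T6 scale by (1/2, -2): (90, -9) → (45, 18)

T(p) = (45, 18)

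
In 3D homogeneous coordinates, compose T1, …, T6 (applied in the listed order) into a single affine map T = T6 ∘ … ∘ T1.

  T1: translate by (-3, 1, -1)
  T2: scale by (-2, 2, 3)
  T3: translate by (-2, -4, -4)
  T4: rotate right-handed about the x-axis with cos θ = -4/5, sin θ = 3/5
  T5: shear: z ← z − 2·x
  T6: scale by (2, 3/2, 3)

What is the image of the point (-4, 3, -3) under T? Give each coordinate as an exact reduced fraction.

T(p) = (24, 48/5, -132/5)

T1 translate by (-3, 1, -1): (-4, 3, -3) → (-7, 4, -4)
T2 scale by (-2, 2, 3): (-7, 4, -4) → (14, 8, -12)
T3 translate by (-2, -4, -4): (14, 8, -12) → (12, 4, -16)
T4 rotate right-handed about the x-axis with cos θ = -4/5, sin θ = 3/5: (12, 4, -16) → (12, 32/5, 76/5)
T5 shear: z ← z − 2·x: (12, 32/5, 76/5) → (12, 32/5, -44/5)
T6 scale by (2, 3/2, 3): (12, 32/5, -44/5) → (24, 48/5, -132/5)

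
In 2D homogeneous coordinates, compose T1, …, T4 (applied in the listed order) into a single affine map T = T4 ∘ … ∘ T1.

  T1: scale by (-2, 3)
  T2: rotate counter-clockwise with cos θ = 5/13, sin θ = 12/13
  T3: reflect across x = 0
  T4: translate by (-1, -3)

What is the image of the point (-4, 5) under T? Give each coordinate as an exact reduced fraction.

T(p) = (127/13, 132/13)

T1 scale by (-2, 3): (-4, 5) → (8, 15)
T2 rotate counter-clockwise with cos θ = 5/13, sin θ = 12/13: (8, 15) → (-140/13, 171/13)
T3 reflect across x = 0: (-140/13, 171/13) → (140/13, 171/13)
T4 translate by (-1, -3): (140/13, 171/13) → (127/13, 132/13)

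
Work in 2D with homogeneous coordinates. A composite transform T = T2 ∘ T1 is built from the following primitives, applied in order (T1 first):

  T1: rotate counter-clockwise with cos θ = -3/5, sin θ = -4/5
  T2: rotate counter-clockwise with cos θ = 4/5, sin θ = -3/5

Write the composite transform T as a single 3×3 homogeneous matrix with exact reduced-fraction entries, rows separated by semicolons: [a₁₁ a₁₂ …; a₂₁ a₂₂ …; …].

T = [-24/25 7/25 0; -7/25 -24/25 0; 0 0 1]

T1 = [-3/5 4/5 0; -4/5 -3/5 0; 0 0 1]
T2·T1 = [-24/25 7/25 0; -7/25 -24/25 0; 0 0 1]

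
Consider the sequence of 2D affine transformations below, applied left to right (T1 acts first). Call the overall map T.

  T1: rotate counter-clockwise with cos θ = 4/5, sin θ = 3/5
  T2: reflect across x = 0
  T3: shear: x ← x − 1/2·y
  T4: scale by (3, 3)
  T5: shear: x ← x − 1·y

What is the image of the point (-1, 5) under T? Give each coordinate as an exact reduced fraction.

T1 rotate counter-clockwise with cos θ = 4/5, sin θ = 3/5: (-1, 5) → (-19/5, 17/5)
T2 reflect across x = 0: (-19/5, 17/5) → (19/5, 17/5)
T3 shear: x ← x − 1/2·y: (19/5, 17/5) → (21/10, 17/5)
T4 scale by (3, 3): (21/10, 17/5) → (63/10, 51/5)
T5 shear: x ← x − 1·y: (63/10, 51/5) → (-39/10, 51/5)

T(p) = (-39/10, 51/5)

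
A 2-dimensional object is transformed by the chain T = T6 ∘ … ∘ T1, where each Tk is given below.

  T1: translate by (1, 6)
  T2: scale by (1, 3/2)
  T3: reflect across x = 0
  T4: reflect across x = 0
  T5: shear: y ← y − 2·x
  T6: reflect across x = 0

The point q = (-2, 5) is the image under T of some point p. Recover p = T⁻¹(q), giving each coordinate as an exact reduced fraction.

p = (1, 0)

T1 = [1 0 1; 0 1 6; 0 0 1]
T2·T1 = [1 0 1; 0 3/2 9; 0 0 1]
T3·…·T1 = [-1 0 -1; 0 3/2 9; 0 0 1]
T4·…·T1 = [1 0 1; 0 3/2 9; 0 0 1]
T5·…·T1 = [1 0 1; -2 3/2 7; 0 0 1]
T6·…·T1 = [-1 0 -1; -2 3/2 7; 0 0 1]
det M = -3/2; M⁻¹ = [-1 0 -1; -4/3 2/3 -6; 0 0 1]
M⁻¹ · (-2, 5)ᵀ = (1, 0)ᵀ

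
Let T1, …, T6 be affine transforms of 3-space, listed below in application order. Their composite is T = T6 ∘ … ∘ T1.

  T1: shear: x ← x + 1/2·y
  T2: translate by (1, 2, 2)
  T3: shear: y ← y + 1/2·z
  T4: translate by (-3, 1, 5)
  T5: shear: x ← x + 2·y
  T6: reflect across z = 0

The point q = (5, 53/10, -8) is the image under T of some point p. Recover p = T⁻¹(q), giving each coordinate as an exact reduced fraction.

p = (-4, 4/5, 1)

T1 = [1 1/2 0 0; 0 1 0 0; 0 0 1 0; 0 0 0 1]
T2·T1 = [1 1/2 0 1; 0 1 0 2; 0 0 1 2; 0 0 0 1]
T3·…·T1 = [1 1/2 0 1; 0 1 1/2 3; 0 0 1 2; 0 0 0 1]
T4·…·T1 = [1 1/2 0 -2; 0 1 1/2 4; 0 0 1 7; 0 0 0 1]
T5·…·T1 = [1 5/2 1 6; 0 1 1/2 4; 0 0 1 7; 0 0 0 1]
T6·…·T1 = [1 5/2 1 6; 0 1 1/2 4; 0 0 -1 -7; 0 0 0 1]
det M = -1; M⁻¹ = [1 -5/2 -1/4 9/4; 0 1 1/2 -1/2; 0 0 -1 -7; 0 0 0 1]
M⁻¹ · (5, 53/10, -8)ᵀ = (-4, 4/5, 1)ᵀ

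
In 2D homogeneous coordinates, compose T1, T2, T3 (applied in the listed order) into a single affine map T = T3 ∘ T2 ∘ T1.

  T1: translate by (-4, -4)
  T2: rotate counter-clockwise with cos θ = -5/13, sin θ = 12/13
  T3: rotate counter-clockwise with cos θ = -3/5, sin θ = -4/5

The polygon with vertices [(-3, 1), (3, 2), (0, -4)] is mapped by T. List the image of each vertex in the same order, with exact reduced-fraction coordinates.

T1 translate by (-4, -4): (-3, 1) → (-7, -3); (3, 2) → (-1, -2); (0, -4) → (-4, -8)
T2 rotate counter-clockwise with cos θ = -5/13, sin θ = 12/13: (-7, -3) → (71/13, -69/13); (-1, -2) → (29/13, -2/13); (-4, -8) → (116/13, -8/13)
T3 rotate counter-clockwise with cos θ = -3/5, sin θ = -4/5: (71/13, -69/13) → (-489/65, -77/65); (29/13, -2/13) → (-19/13, -22/13); (116/13, -8/13) → (-76/13, -88/13)

image vertices: (-489/65, -77/65), (-19/13, -22/13), (-76/13, -88/13)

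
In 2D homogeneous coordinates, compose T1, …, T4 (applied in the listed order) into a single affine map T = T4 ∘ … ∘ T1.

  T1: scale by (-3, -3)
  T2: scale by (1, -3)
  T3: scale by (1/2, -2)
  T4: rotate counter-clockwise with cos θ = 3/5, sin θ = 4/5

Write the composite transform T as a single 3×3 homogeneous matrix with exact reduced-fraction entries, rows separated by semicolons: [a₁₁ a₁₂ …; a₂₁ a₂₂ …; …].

T1 = [-3 0 0; 0 -3 0; 0 0 1]
T2·T1 = [-3 0 0; 0 9 0; 0 0 1]
T3·…·T1 = [-3/2 0 0; 0 -18 0; 0 0 1]
T4·…·T1 = [-9/10 72/5 0; -6/5 -54/5 0; 0 0 1]

T = [-9/10 72/5 0; -6/5 -54/5 0; 0 0 1]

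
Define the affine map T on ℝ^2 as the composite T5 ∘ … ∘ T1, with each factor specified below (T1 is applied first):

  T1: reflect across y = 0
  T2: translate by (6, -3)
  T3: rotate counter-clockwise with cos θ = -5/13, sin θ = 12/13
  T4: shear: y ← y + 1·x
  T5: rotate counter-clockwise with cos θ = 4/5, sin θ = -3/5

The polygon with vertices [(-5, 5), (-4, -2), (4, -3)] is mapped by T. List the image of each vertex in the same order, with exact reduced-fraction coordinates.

T1 reflect across y = 0: (-5, 5) → (-5, -5); (-4, -2) → (-4, 2); (4, -3) → (4, 3)
T2 translate by (6, -3): (-5, -5) → (1, -8); (-4, 2) → (2, -1); (4, 3) → (10, 0)
T3 rotate counter-clockwise with cos θ = -5/13, sin θ = 12/13: (1, -8) → (7, 4); (2, -1) → (2/13, 29/13); (10, 0) → (-50/13, 120/13)
T4 shear: y ← y + 1·x: (7, 4) → (7, 11); (2/13, 29/13) → (2/13, 31/13); (-50/13, 120/13) → (-50/13, 70/13)
T5 rotate counter-clockwise with cos θ = 4/5, sin θ = -3/5: (7, 11) → (61/5, 23/5); (2/13, 31/13) → (101/65, 118/65); (-50/13, 70/13) → (2/13, 86/13)

image vertices: (61/5, 23/5), (101/65, 118/65), (2/13, 86/13)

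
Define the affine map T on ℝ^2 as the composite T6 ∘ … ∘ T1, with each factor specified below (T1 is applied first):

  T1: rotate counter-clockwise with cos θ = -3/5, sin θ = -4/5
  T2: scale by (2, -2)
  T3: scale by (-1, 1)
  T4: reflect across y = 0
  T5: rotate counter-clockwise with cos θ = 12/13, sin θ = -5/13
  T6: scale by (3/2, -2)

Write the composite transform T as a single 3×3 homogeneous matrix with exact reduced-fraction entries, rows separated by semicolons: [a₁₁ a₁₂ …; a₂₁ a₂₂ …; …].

T1 = [-3/5 4/5 0; -4/5 -3/5 0; 0 0 1]
T2·T1 = [-6/5 8/5 0; 8/5 6/5 0; 0 0 1]
T3·…·T1 = [6/5 -8/5 0; 8/5 6/5 0; 0 0 1]
T4·…·T1 = [6/5 -8/5 0; -8/5 -6/5 0; 0 0 1]
T5·…·T1 = [32/65 -126/65 0; -126/65 -32/65 0; 0 0 1]
T6·…·T1 = [48/65 -189/65 0; 252/65 64/65 0; 0 0 1]

T = [48/65 -189/65 0; 252/65 64/65 0; 0 0 1]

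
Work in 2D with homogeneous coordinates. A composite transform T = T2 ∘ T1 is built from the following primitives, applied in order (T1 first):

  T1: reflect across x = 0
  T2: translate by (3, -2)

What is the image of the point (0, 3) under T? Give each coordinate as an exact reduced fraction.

T1 reflect across x = 0: (0, 3) → (0, 3)
T2 translate by (3, -2): (0, 3) → (3, 1)

T(p) = (3, 1)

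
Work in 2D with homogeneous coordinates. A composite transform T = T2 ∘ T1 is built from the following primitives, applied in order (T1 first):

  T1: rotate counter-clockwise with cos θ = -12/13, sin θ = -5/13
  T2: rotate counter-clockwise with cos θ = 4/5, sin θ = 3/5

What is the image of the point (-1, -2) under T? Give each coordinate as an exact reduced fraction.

T1 rotate counter-clockwise with cos θ = -12/13, sin θ = -5/13: (-1, -2) → (2/13, 29/13)
T2 rotate counter-clockwise with cos θ = 4/5, sin θ = 3/5: (2/13, 29/13) → (-79/65, 122/65)

T(p) = (-79/65, 122/65)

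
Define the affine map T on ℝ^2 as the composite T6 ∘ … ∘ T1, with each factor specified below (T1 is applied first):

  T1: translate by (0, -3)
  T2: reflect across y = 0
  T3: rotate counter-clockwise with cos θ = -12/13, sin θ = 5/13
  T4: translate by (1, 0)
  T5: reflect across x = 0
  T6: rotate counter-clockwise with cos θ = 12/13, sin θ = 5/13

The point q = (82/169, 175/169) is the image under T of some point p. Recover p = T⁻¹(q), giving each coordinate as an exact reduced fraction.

p = (2, 3)

T1 = [1 0 0; 0 1 -3; 0 0 1]
T2·T1 = [1 0 0; 0 -1 3; 0 0 1]
T3·…·T1 = [-12/13 5/13 -15/13; 5/13 12/13 -36/13; 0 0 1]
T4·…·T1 = [-12/13 5/13 -2/13; 5/13 12/13 -36/13; 0 0 1]
T5·…·T1 = [12/13 -5/13 2/13; 5/13 12/13 -36/13; 0 0 1]
T6·…·T1 = [119/169 -120/169 204/169; 120/169 119/169 -422/169; 0 0 1]
det M = 1; M⁻¹ = [119/169 120/169 12/13; -120/169 119/169 34/13; 0 0 1]
M⁻¹ · (82/169, 175/169)ᵀ = (2, 3)ᵀ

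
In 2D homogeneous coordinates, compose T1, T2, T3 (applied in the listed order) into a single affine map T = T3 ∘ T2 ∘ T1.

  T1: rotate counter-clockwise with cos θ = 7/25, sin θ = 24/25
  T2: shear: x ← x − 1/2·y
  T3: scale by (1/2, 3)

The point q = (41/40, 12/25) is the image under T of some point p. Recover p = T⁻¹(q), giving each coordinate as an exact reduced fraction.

p = (3/4, -2)

T1 = [7/25 -24/25 0; 24/25 7/25 0; 0 0 1]
T2·T1 = [-1/5 -11/10 0; 24/25 7/25 0; 0 0 1]
T3·…·T1 = [-1/10 -11/20 0; 72/25 21/25 0; 0 0 1]
det M = 3/2; M⁻¹ = [14/25 11/30 0; -48/25 -1/15 0; 0 0 1]
M⁻¹ · (41/40, 12/25)ᵀ = (3/4, -2)ᵀ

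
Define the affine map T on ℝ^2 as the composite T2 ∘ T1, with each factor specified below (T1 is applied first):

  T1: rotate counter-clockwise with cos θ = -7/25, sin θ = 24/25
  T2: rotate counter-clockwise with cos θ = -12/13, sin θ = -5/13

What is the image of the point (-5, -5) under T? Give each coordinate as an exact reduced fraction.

T(p) = (-457/65, 49/65)

T1 rotate counter-clockwise with cos θ = -7/25, sin θ = 24/25: (-5, -5) → (31/5, -17/5)
T2 rotate counter-clockwise with cos θ = -12/13, sin θ = -5/13: (31/5, -17/5) → (-457/65, 49/65)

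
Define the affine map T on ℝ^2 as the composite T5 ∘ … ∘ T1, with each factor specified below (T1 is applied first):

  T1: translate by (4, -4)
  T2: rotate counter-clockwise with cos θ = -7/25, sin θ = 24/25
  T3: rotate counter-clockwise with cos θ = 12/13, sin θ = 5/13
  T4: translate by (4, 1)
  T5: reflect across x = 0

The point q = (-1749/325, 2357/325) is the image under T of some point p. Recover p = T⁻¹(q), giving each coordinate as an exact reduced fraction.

p = (0, -1)

T1 = [1 0 4; 0 1 -4; 0 0 1]
T2·T1 = [-7/25 -24/25 68/25; 24/25 -7/25 124/25; 0 0 1]
T3·…·T1 = [-204/325 -253/325 196/325; 253/325 -204/325 1828/325; 0 0 1]
T4·…·T1 = [-204/325 -253/325 1496/325; 253/325 -204/325 2153/325; 0 0 1]
T5·…·T1 = [204/325 253/325 -1496/325; 253/325 -204/325 2153/325; 0 0 1]
det M = -1; M⁻¹ = [204/325 253/325 -737/325; 253/325 -204/325 2516/325; 0 0 1]
M⁻¹ · (-1749/325, 2357/325)ᵀ = (0, -1)ᵀ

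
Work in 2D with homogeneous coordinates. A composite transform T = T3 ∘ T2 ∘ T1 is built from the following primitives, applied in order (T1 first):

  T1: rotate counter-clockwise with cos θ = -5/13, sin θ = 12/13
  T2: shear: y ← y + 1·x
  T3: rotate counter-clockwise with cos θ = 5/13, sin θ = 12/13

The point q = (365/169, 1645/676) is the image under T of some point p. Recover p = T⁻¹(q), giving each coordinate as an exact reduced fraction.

p = (-5, -5/4)

T1 = [-5/13 -12/13 0; 12/13 -5/13 0; 0 0 1]
T2·T1 = [-5/13 -12/13 0; 7/13 -17/13 0; 0 0 1]
T3·…·T1 = [-109/169 144/169 0; -25/169 -229/169 0; 0 0 1]
det M = 1; M⁻¹ = [-229/169 -144/169 0; 25/169 -109/169 0; 0 0 1]
M⁻¹ · (365/169, 1645/676)ᵀ = (-5, -5/4)ᵀ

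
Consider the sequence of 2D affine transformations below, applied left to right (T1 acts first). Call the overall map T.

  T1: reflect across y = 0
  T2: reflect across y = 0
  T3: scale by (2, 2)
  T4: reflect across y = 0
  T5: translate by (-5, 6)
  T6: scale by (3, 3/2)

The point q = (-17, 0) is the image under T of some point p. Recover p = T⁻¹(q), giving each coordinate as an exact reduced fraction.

T1 = [1 0 0; 0 -1 0; 0 0 1]
T2·T1 = [1 0 0; 0 1 0; 0 0 1]
T3·…·T1 = [2 0 0; 0 2 0; 0 0 1]
T4·…·T1 = [2 0 0; 0 -2 0; 0 0 1]
T5·…·T1 = [2 0 -5; 0 -2 6; 0 0 1]
T6·…·T1 = [6 0 -15; 0 -3 9; 0 0 1]
det M = -18; M⁻¹ = [1/6 0 5/2; 0 -1/3 3; 0 0 1]
M⁻¹ · (-17, 0)ᵀ = (-1/3, 3)ᵀ

p = (-1/3, 3)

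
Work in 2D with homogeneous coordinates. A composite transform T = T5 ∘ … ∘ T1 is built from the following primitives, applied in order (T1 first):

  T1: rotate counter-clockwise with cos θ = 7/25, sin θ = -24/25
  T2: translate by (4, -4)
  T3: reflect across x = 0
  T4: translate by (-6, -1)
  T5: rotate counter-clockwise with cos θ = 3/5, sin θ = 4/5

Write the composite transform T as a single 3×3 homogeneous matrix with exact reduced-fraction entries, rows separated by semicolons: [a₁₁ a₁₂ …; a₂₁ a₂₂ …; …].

T1 = [7/25 24/25 0; -24/25 7/25 0; 0 0 1]
T2·T1 = [7/25 24/25 4; -24/25 7/25 -4; 0 0 1]
T3·…·T1 = [-7/25 -24/25 -4; -24/25 7/25 -4; 0 0 1]
T4·…·T1 = [-7/25 -24/25 -10; -24/25 7/25 -5; 0 0 1]
T5·…·T1 = [3/5 -4/5 -2; -4/5 -3/5 -11; 0 0 1]

T = [3/5 -4/5 -2; -4/5 -3/5 -11; 0 0 1]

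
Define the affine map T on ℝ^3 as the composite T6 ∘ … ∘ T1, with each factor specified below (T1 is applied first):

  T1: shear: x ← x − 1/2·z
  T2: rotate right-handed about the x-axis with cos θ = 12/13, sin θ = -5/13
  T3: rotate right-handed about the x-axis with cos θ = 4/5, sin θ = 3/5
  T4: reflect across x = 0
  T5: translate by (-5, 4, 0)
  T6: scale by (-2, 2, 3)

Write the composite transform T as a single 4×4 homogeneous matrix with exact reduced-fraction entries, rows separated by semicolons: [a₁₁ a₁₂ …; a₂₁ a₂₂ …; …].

T = [2 0 -1 10; 0 126/65 -32/65 8; 0 48/65 189/65 0; 0 0 0 1]

T1 = [1 0 -1/2 0; 0 1 0 0; 0 0 1 0; 0 0 0 1]
T2·T1 = [1 0 -1/2 0; 0 12/13 5/13 0; 0 -5/13 12/13 0; 0 0 0 1]
T3·…·T1 = [1 0 -1/2 0; 0 63/65 -16/65 0; 0 16/65 63/65 0; 0 0 0 1]
T4·…·T1 = [-1 0 1/2 0; 0 63/65 -16/65 0; 0 16/65 63/65 0; 0 0 0 1]
T5·…·T1 = [-1 0 1/2 -5; 0 63/65 -16/65 4; 0 16/65 63/65 0; 0 0 0 1]
T6·…·T1 = [2 0 -1 10; 0 126/65 -32/65 8; 0 48/65 189/65 0; 0 0 0 1]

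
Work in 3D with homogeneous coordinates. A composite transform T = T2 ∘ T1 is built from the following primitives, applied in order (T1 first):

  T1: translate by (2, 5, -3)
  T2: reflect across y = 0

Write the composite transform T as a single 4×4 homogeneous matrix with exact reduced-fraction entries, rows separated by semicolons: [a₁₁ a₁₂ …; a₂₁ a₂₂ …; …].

T1 = [1 0 0 2; 0 1 0 5; 0 0 1 -3; 0 0 0 1]
T2·T1 = [1 0 0 2; 0 -1 0 -5; 0 0 1 -3; 0 0 0 1]

T = [1 0 0 2; 0 -1 0 -5; 0 0 1 -3; 0 0 0 1]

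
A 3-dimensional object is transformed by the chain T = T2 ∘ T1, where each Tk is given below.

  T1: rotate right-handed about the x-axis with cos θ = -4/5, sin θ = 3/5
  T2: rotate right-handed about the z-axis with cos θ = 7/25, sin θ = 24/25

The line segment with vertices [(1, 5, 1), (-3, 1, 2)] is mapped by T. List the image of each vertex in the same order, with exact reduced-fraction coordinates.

image vertices: (587/125, -41/125, 11/5), (27/25, -86/25, -1)

T1 rotate right-handed about the x-axis with cos θ = -4/5, sin θ = 3/5: (1, 5, 1) → (1, -23/5, 11/5); (-3, 1, 2) → (-3, -2, -1)
T2 rotate right-handed about the z-axis with cos θ = 7/25, sin θ = 24/25: (1, -23/5, 11/5) → (587/125, -41/125, 11/5); (-3, -2, -1) → (27/25, -86/25, -1)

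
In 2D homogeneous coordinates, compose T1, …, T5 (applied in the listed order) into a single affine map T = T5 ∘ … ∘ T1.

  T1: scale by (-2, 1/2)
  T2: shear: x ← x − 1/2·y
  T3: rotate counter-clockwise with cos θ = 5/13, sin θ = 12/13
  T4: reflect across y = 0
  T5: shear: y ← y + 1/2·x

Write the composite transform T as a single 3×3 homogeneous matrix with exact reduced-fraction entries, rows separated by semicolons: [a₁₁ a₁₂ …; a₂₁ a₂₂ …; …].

T = [-10/13 -29/52 0; 19/13 -25/104 0; 0 0 1]

T1 = [-2 0 0; 0 1/2 0; 0 0 1]
T2·T1 = [-2 -1/4 0; 0 1/2 0; 0 0 1]
T3·…·T1 = [-10/13 -29/52 0; -24/13 -1/26 0; 0 0 1]
T4·…·T1 = [-10/13 -29/52 0; 24/13 1/26 0; 0 0 1]
T5·…·T1 = [-10/13 -29/52 0; 19/13 -25/104 0; 0 0 1]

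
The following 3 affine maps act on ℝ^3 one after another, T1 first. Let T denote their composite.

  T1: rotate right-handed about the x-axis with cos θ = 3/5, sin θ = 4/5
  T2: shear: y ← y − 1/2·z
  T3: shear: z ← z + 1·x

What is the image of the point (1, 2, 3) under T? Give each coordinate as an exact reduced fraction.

T1 rotate right-handed about the x-axis with cos θ = 3/5, sin θ = 4/5: (1, 2, 3) → (1, -6/5, 17/5)
T2 shear: y ← y − 1/2·z: (1, -6/5, 17/5) → (1, -29/10, 17/5)
T3 shear: z ← z + 1·x: (1, -29/10, 17/5) → (1, -29/10, 22/5)

T(p) = (1, -29/10, 22/5)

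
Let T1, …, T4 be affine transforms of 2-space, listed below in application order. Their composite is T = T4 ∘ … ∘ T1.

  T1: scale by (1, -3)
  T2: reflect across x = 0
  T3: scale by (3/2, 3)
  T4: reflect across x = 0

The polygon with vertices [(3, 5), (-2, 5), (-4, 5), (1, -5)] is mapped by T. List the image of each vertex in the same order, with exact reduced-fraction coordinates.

image vertices: (9/2, -45), (-3, -45), (-6, -45), (3/2, 45)

T1 scale by (1, -3): (3, 5) → (3, -15); (-2, 5) → (-2, -15); (-4, 5) → (-4, -15); (1, -5) → (1, 15)
T2 reflect across x = 0: (3, -15) → (-3, -15); (-2, -15) → (2, -15); (-4, -15) → (4, -15); (1, 15) → (-1, 15)
T3 scale by (3/2, 3): (-3, -15) → (-9/2, -45); (2, -15) → (3, -45); (4, -15) → (6, -45); (-1, 15) → (-3/2, 45)
T4 reflect across x = 0: (-9/2, -45) → (9/2, -45); (3, -45) → (-3, -45); (6, -45) → (-6, -45); (-3/2, 45) → (3/2, 45)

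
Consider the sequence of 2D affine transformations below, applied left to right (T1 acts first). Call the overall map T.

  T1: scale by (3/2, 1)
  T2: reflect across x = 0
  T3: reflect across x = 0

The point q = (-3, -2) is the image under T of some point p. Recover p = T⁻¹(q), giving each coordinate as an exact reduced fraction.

p = (-2, -2)

T1 = [3/2 0 0; 0 1 0; 0 0 1]
T2·T1 = [-3/2 0 0; 0 1 0; 0 0 1]
T3·…·T1 = [3/2 0 0; 0 1 0; 0 0 1]
det M = 3/2; M⁻¹ = [2/3 0 0; 0 1 0; 0 0 1]
M⁻¹ · (-3, -2)ᵀ = (-2, -2)ᵀ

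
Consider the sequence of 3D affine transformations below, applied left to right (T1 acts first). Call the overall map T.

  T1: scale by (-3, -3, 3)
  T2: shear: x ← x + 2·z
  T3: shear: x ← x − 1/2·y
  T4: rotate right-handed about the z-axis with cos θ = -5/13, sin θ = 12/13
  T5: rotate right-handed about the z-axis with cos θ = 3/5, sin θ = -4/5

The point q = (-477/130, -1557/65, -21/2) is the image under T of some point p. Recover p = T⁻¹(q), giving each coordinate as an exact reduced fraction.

T1 = [-3 0 0 0; 0 -3 0 0; 0 0 3 0; 0 0 0 1]
T2·T1 = [-3 0 6 0; 0 -3 0 0; 0 0 3 0; 0 0 0 1]
T3·…·T1 = [-3 3/2 6 0; 0 -3 0 0; 0 0 3 0; 0 0 0 1]
T4·…·T1 = [15/13 57/26 -30/13 0; -36/13 33/13 72/13 0; 0 0 3 0; 0 0 0 1]
T5·…·T1 = [-99/65 87/26 198/65 0; -168/65 -3/13 336/65 0; 0 0 3 0; 0 0 0 1]
det M = 27; M⁻¹ = [-1/39 -29/78 2/3 0; 56/195 -11/65 0 0; 0 0 1/3 0; 0 0 0 1]
M⁻¹ · (-477/130, -1557/65, -21/2)ᵀ = (2, 3, -7/2)ᵀ

p = (2, 3, -7/2)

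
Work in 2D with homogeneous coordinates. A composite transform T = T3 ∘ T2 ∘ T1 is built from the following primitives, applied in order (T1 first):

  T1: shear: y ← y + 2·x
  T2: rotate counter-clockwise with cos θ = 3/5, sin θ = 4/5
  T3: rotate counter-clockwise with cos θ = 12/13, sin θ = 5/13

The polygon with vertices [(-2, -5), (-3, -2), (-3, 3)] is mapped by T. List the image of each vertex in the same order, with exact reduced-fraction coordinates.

image vertices: (107/13, -54/13), (456/65, -317/65), (141/65, -237/65)

T1 shear: y ← y + 2·x: (-2, -5) → (-2, -9); (-3, -2) → (-3, -8); (-3, 3) → (-3, -3)
T2 rotate counter-clockwise with cos θ = 3/5, sin θ = 4/5: (-2, -9) → (6, -7); (-3, -8) → (23/5, -36/5); (-3, -3) → (3/5, -21/5)
T3 rotate counter-clockwise with cos θ = 12/13, sin θ = 5/13: (6, -7) → (107/13, -54/13); (23/5, -36/5) → (456/65, -317/65); (3/5, -21/5) → (141/65, -237/65)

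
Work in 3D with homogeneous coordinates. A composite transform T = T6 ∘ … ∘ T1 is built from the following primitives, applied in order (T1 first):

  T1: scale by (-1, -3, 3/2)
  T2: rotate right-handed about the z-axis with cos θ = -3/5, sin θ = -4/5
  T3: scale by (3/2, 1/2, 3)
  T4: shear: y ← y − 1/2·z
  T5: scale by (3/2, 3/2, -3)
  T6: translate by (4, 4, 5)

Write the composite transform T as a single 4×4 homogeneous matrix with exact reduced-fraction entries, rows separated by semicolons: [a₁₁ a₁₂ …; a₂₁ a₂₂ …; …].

T1 = [-1 0 0 0; 0 -3 0 0; 0 0 3/2 0; 0 0 0 1]
T2·T1 = [3/5 -12/5 0 0; 4/5 9/5 0 0; 0 0 3/2 0; 0 0 0 1]
T3·…·T1 = [9/10 -18/5 0 0; 2/5 9/10 0 0; 0 0 9/2 0; 0 0 0 1]
T4·…·T1 = [9/10 -18/5 0 0; 2/5 9/10 -9/4 0; 0 0 9/2 0; 0 0 0 1]
T5·…·T1 = [27/20 -27/5 0 0; 3/5 27/20 -27/8 0; 0 0 -27/2 0; 0 0 0 1]
T6·…·T1 = [27/20 -27/5 0 4; 3/5 27/20 -27/8 4; 0 0 -27/2 5; 0 0 0 1]

T = [27/20 -27/5 0 4; 3/5 27/20 -27/8 4; 0 0 -27/2 5; 0 0 0 1]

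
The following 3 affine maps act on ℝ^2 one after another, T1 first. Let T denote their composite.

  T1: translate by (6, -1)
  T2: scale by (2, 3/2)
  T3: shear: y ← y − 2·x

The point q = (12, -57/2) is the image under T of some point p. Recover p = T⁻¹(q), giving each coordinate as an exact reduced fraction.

T1 = [1 0 6; 0 1 -1; 0 0 1]
T2·T1 = [2 0 12; 0 3/2 -3/2; 0 0 1]
T3·…·T1 = [2 0 12; -4 3/2 -51/2; 0 0 1]
det M = 3; M⁻¹ = [1/2 0 -6; 4/3 2/3 1; 0 0 1]
M⁻¹ · (12, -57/2)ᵀ = (0, -2)ᵀ

p = (0, -2)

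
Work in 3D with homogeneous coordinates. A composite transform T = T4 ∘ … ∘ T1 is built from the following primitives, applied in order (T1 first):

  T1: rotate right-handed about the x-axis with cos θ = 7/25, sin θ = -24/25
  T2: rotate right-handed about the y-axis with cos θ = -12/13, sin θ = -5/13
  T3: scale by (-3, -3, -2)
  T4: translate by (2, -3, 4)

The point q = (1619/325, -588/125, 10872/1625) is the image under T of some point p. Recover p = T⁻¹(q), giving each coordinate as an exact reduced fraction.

T1 = [1 0 0 0; 0 7/25 24/25 0; 0 -24/25 7/25 0; 0 0 0 1]
T2·T1 = [-12/13 24/65 -7/65 0; 0 7/25 24/25 0; 5/13 288/325 -84/325 0; 0 0 0 1]
T3·…·T1 = [36/13 -72/65 21/65 0; 0 -21/25 -72/25 0; -10/13 -576/325 168/325 0; 0 0 0 1]
T4·…·T1 = [36/13 -72/65 21/65 2; 0 -21/25 -72/25 -3; -10/13 -576/325 168/325 4; 0 0 0 1]
det M = -18; M⁻¹ = [4/13 0 -5/26 2/13; -8/65 -7/75 -144/325 113/65; 7/195 -8/25 42/325 -302/195; 0 0 0 1]
M⁻¹ · (1619/325, -588/125, 10872/1625)ᵀ = (2/5, -7/5, 1)ᵀ

p = (2/5, -7/5, 1)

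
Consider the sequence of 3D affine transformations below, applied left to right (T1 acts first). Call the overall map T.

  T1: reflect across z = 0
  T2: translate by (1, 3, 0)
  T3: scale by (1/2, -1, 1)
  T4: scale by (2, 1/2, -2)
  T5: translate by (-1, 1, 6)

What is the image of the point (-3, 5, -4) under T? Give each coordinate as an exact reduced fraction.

T1 reflect across z = 0: (-3, 5, -4) → (-3, 5, 4)
T2 translate by (1, 3, 0): (-3, 5, 4) → (-2, 8, 4)
T3 scale by (1/2, -1, 1): (-2, 8, 4) → (-1, -8, 4)
T4 scale by (2, 1/2, -2): (-1, -8, 4) → (-2, -4, -8)
T5 translate by (-1, 1, 6): (-2, -4, -8) → (-3, -3, -2)

T(p) = (-3, -3, -2)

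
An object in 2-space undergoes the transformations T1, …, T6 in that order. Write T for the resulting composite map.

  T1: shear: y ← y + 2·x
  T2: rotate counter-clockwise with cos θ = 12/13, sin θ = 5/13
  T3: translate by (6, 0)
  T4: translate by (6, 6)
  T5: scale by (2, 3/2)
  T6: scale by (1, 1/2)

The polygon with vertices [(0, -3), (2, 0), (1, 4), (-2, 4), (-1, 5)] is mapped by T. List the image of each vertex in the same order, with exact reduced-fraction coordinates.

T1 shear: y ← y + 2·x: (0, -3) → (0, -3); (2, 0) → (2, 4); (1, 4) → (1, 6); (-2, 4) → (-2, 0); (-1, 5) → (-1, 3)
T2 rotate counter-clockwise with cos θ = 12/13, sin θ = 5/13: (0, -3) → (15/13, -36/13); (2, 4) → (4/13, 58/13); (1, 6) → (-18/13, 77/13); (-2, 0) → (-24/13, -10/13); (-1, 3) → (-27/13, 31/13)
T3 translate by (6, 0): (15/13, -36/13) → (93/13, -36/13); (4/13, 58/13) → (82/13, 58/13); (-18/13, 77/13) → (60/13, 77/13); (-24/13, -10/13) → (54/13, -10/13); (-27/13, 31/13) → (51/13, 31/13)
T4 translate by (6, 6): (93/13, -36/13) → (171/13, 42/13); (82/13, 58/13) → (160/13, 136/13); (60/13, 77/13) → (138/13, 155/13); (54/13, -10/13) → (132/13, 68/13); (51/13, 31/13) → (129/13, 109/13)
T5 scale by (2, 3/2): (171/13, 42/13) → (342/13, 63/13); (160/13, 136/13) → (320/13, 204/13); (138/13, 155/13) → (276/13, 465/26); (132/13, 68/13) → (264/13, 102/13); (129/13, 109/13) → (258/13, 327/26)
T6 scale by (1, 1/2): (342/13, 63/13) → (342/13, 63/26); (320/13, 204/13) → (320/13, 102/13); (276/13, 465/26) → (276/13, 465/52); (264/13, 102/13) → (264/13, 51/13); (258/13, 327/26) → (258/13, 327/52)

image vertices: (342/13, 63/26), (320/13, 102/13), (276/13, 465/52), (264/13, 51/13), (258/13, 327/52)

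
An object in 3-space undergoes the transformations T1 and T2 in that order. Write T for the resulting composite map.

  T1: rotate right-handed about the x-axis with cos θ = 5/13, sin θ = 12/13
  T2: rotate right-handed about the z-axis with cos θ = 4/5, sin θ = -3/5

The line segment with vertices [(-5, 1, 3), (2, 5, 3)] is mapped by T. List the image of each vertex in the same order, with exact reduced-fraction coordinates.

image vertices: (-353/65, 71/65, 27/13), (71/65, -122/65, 75/13)

T1 rotate right-handed about the x-axis with cos θ = 5/13, sin θ = 12/13: (-5, 1, 3) → (-5, -31/13, 27/13); (2, 5, 3) → (2, -11/13, 75/13)
T2 rotate right-handed about the z-axis with cos θ = 4/5, sin θ = -3/5: (-5, -31/13, 27/13) → (-353/65, 71/65, 27/13); (2, -11/13, 75/13) → (71/65, -122/65, 75/13)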